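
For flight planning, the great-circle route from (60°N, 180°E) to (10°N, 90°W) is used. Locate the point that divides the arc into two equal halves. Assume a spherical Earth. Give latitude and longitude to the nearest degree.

Convert each endpoint to a unit vector on the sphere (x = cos φ cos λ, y = cos φ sin λ, z = sin φ).
The central angle between the endpoints is δ = arccos(p₁·p₂) ≈ 1.420 rad (81.4°).
Interpolate at f = 1/2 with slerp weights a = sin((1−f)δ)/sin δ ≈ 0.659, b = sin(fδ)/sin δ ≈ 0.659.
p = a·p₁ + b·p₂ ≈ (-0.330, -0.649, 0.685); φ = arcsin(p_z) ≈ 43.27°, λ = atan2(p_y, p_x) ≈ -116.92°.

≈ (43°N, 117°W)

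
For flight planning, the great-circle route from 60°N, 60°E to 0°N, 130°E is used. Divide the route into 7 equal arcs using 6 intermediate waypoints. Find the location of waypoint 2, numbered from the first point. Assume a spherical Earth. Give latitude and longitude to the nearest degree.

≈ 48°N, 93°E

The haversine formula gives a central angle δ ≈ 1.399 rad (80.2°) between the endpoints.
Interpolate at f = 2/7 with slerp weights a = sin((1−f)δ)/sin δ ≈ 0.854, b = sin(fδ)/sin δ ≈ 0.395.
p = a·p₁ + b·p₂ ≈ (-0.040, 0.672, 0.739); φ = arcsin(p_z) ≈ 47.67°, λ = atan2(p_y, p_x) ≈ 93.44°.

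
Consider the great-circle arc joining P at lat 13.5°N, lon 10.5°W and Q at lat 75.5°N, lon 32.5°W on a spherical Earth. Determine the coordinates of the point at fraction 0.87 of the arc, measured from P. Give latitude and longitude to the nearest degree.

≈ lat 68°N, lon 24°W

Convert each endpoint to a unit vector on the sphere (x = cos φ cos λ, y = cos φ sin λ, z = sin φ).
The central angle between the endpoints is δ = arccos(p₁·p₂) ≈ 1.102 rad (63.1°).
Interpolate at f = 0.87 with slerp weights a = sin((1−f)δ)/sin δ ≈ 0.160, b = sin(fδ)/sin δ ≈ 0.917.
p = a·p₁ + b·p₂ ≈ (0.347, -0.152, 0.926); φ = arcsin(p_z) ≈ 67.76°, λ = atan2(p_y, p_x) ≈ -23.64°.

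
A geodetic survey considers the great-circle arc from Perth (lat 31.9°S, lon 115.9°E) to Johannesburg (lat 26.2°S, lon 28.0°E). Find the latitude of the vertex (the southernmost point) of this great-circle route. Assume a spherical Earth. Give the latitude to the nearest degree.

The great circle lies in the plane with unit normal n̂ = (p₁ × p₂)/|p₁ × p₂|.
Here n̂_z ≈ -0.789; the vertex latitude is φ_max = arccos|n̂_z| ≈ 37.9°.
Check via Clairaut: cos φ_max = |cos φ₁| · sin C = cos(31.9°)·sin(111.7°) ≈ 0.789, again giving ≈ 37.9°.

≈ 38°S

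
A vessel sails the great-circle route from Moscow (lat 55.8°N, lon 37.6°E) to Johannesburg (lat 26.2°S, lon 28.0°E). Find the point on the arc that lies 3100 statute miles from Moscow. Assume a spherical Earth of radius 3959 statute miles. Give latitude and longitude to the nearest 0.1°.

Write both endpoints as unit vectors p₁, p₂ with components (cos φ cos λ, cos φ sin λ, sin φ).
The central angle between the endpoints is δ = arccos(p₁·p₂) ≈ 1.438 rad (82.4°). The total great-circle distance is δ·R ≈ 1.438 × 3959 ≈ 5694 mi, so the target fraction is f = 3100/5694 ≈ 0.544.
Interpolate at f ≈ 0.544 with slerp weights a = sin((1−f)δ)/sin δ ≈ 0.615, b = sin(fδ)/sin δ ≈ 0.712.
p = a·p₁ + b·p₂ ≈ (0.838, 0.511, 0.194); φ = arcsin(p_z) ≈ 11.20°, λ = atan2(p_y, p_x) ≈ 31.37°.

≈ lat 11.2°N, lon 31.4°E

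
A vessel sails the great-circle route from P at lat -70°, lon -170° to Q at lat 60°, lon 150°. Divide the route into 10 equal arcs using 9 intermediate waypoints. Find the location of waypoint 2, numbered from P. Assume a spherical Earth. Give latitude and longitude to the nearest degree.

Convert each endpoint to a unit vector on the sphere (x = cos φ cos λ, y = cos φ sin λ, z = sin φ).
The central angle between the endpoints is δ = arccos(p₁·p₂) ≈ 2.322 rad (133.1°).
Interpolate at f = 2/10 with slerp weights a = sin((1−f)δ)/sin δ ≈ 1.313, b = sin(fδ)/sin δ ≈ 0.613.
p = a·p₁ + b·p₂ ≈ (-0.708, 0.075, -0.703); φ = arcsin(p_z) ≈ -44.63°, λ = atan2(p_y, p_x) ≈ 173.92°.

≈ lat -45°, lon 174°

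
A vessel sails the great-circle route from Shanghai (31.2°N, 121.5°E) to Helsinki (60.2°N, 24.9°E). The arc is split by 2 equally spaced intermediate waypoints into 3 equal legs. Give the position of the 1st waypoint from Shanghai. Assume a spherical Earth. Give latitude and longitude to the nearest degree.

From cos δ = sin φ₁ sin φ₂ + cos φ₁ cos φ₂ cos Δλ, the central angle is δ ≈ 1.159 rad (66.4°).
Interpolate at f = 1/3 with slerp weights a = sin((1−f)δ)/sin δ ≈ 0.762, b = sin(fδ)/sin δ ≈ 0.411.
p = a·p₁ + b·p₂ ≈ (-0.155, 0.641, 0.751); φ = arcsin(p_z) ≈ 48.70°, λ = atan2(p_y, p_x) ≈ 103.59°.

≈ 49°N, 104°E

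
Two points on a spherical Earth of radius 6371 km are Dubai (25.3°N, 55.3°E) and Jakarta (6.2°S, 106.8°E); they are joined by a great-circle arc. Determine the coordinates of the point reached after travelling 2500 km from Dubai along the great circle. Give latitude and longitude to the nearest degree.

Write both endpoints as unit vectors p₁, p₂ with components (cos φ cos λ, cos φ sin λ, sin φ).
The central angle between the endpoints is δ = arccos(p₁·p₂) ≈ 1.032 rad (59.1°). The total great-circle distance is δ·R ≈ 1.032 × 6371 ≈ 6573 km, so the target fraction is f = 2500/6573 ≈ 0.380.
Interpolate at f ≈ 0.380 with slerp weights a = sin((1−f)δ)/sin δ ≈ 0.695, b = sin(fδ)/sin δ ≈ 0.446.
p = a·p₁ + b·p₂ ≈ (0.230, 0.941, 0.249); φ = arcsin(p_z) ≈ 14.42°, λ = atan2(p_y, p_x) ≈ 76.28°.

≈ 14°N, 76°E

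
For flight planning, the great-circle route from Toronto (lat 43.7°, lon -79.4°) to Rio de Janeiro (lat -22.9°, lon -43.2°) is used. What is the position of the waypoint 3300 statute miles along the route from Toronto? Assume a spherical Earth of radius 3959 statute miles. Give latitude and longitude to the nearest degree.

From cos δ = sin φ₁ sin φ₂ + cos φ₁ cos φ₂ cos Δλ, the central angle is δ ≈ 1.299 rad (74.4°). The total great-circle distance is δ·R ≈ 1.299 × 3959 ≈ 5142 mi, so the target fraction is f = 3300/5142 ≈ 0.642.
Interpolate at f ≈ 0.642 with slerp weights a = sin((1−f)δ)/sin δ ≈ 0.466, b = sin(fδ)/sin δ ≈ 0.769.
p = a·p₁ + b·p₂ ≈ (0.578, -0.816, 0.023); φ = arcsin(p_z) ≈ 1.30°, λ = atan2(p_y, p_x) ≈ -54.68°.

≈ lat 1°, lon -55°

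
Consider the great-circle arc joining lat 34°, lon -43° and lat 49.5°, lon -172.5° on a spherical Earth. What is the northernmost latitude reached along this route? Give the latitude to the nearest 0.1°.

The great circle lies in the plane with unit normal n̂ = (p₁ × p₂)/|p₁ × p₂|.
Here n̂_z ≈ -0.417; the vertex latitude is φ_max = arccos|n̂_z| ≈ 65.4°.
Check via Clairaut: cos φ_max = |cos φ₁| · sin C = cos(34.0°)·sin(30.2°) ≈ 0.417, again giving ≈ 65.4°.

≈ 65.4°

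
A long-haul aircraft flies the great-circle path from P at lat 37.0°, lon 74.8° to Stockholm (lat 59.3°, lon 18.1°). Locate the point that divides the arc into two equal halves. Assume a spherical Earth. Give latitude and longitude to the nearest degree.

≈ lat 52°, lon 53°

From cos δ = sin φ₁ sin φ₂ + cos φ₁ cos φ₂ cos Δλ, the central angle is δ ≈ 0.736 rad (42.2°).
Interpolate at f = 1/2 with slerp weights a = sin((1−f)δ)/sin δ ≈ 0.536, b = sin(fδ)/sin δ ≈ 0.536.
p = a·p₁ + b·p₂ ≈ (0.372, 0.498, 0.783); φ = arcsin(p_z) ≈ 51.56°, λ = atan2(p_y, p_x) ≈ 53.22°.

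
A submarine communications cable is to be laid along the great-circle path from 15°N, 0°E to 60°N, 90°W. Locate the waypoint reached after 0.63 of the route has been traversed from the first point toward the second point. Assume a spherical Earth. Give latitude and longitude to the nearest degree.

Convert each endpoint to a unit vector on the sphere (x = cos φ cos λ, y = cos φ sin λ, z = sin φ).
The central angle between the endpoints is δ = arccos(p₁·p₂) ≈ 1.345 rad (77.0°).
Interpolate at f = 0.63 with slerp weights a = sin((1−f)δ)/sin δ ≈ 0.490, b = sin(fδ)/sin δ ≈ 0.769.
p = a·p₁ + b·p₂ ≈ (0.473, -0.384, 0.793); φ = arcsin(p_z) ≈ 52.44°, λ = atan2(p_y, p_x) ≈ -39.10°.

≈ 52°N, 39°W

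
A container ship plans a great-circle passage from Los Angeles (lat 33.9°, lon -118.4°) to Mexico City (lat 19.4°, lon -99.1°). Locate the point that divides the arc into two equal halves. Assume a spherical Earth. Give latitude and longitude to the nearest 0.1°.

From cos δ = sin φ₁ sin φ₂ + cos φ₁ cos φ₂ cos Δλ, the central angle is δ ≈ 0.392 rad (22.5°).
Interpolate at f = 1/2 with slerp weights a = sin((1−f)δ)/sin δ ≈ 0.510, b = sin(fδ)/sin δ ≈ 0.510.
p = a·p₁ + b·p₂ ≈ (-0.277, -0.847, 0.454); φ = arcsin(p_z) ≈ 26.98°, λ = atan2(p_y, p_x) ≈ -108.13°.

≈ lat 27.0°, lon -108.1°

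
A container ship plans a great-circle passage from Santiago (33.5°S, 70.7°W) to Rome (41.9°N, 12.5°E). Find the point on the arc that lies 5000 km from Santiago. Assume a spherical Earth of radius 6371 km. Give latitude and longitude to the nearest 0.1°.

From cos δ = sin φ₁ sin φ₂ + cos φ₁ cos φ₂ cos Δλ, the central angle is δ ≈ 1.870 rad (107.2°). The total great-circle distance is δ·R ≈ 1.870 × 6371 ≈ 11916 km, so the target fraction is f = 5000/11916 ≈ 0.420.
Interpolate at f ≈ 0.420 with slerp weights a = sin((1−f)δ)/sin δ ≈ 0.926, b = sin(fδ)/sin δ ≈ 0.740.
p = a·p₁ + b·p₂ ≈ (0.793, -0.609, -0.017); φ = arcsin(p_z) ≈ -0.98°, λ = atan2(p_y, p_x) ≈ -37.56°.

≈ (1.0°S, 37.6°W)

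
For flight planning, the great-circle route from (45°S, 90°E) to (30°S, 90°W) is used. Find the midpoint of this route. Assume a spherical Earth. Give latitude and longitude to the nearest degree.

≈ (83°S, 90°W)

From cos δ = sin φ₁ sin φ₂ + cos φ₁ cos φ₂ cos Δλ, the central angle is δ ≈ 1.833 rad (105.0°).
Interpolate at f = 1/2 with slerp weights a = sin((1−f)δ)/sin δ ≈ 0.821, b = sin(fδ)/sin δ ≈ 0.821.
p = a·p₁ + b·p₂ ≈ (0.000, -0.131, -0.991); φ = arcsin(p_z) ≈ -82.50°, λ = atan2(p_y, p_x) ≈ -90.00°.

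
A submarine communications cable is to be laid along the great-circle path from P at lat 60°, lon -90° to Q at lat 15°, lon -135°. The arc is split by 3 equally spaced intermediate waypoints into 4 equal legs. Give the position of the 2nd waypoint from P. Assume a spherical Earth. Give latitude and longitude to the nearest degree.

≈ lat 39°, lon -120°

From cos δ = sin φ₁ sin φ₂ + cos φ₁ cos φ₂ cos Δλ, the central angle is δ ≈ 0.970 rad (55.6°).
Interpolate at f = 2/4 with slerp weights a = sin((1−f)δ)/sin δ ≈ 0.565, b = sin(fδ)/sin δ ≈ 0.565.
p = a·p₁ + b·p₂ ≈ (-0.386, -0.669, 0.636); φ = arcsin(p_z) ≈ 39.47°, λ = atan2(p_y, p_x) ≈ -120.00°.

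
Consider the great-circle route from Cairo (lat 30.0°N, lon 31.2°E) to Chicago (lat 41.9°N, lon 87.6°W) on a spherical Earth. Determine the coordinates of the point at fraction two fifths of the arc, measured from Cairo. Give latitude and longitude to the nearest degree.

≈ lat 52°N, lon 7°W

The haversine formula gives a central angle δ ≈ 1.547 rad (88.7°) between the endpoints.
Interpolate at f = 2/5 with slerp weights a = sin((1−f)δ)/sin δ ≈ 0.801, b = sin(fδ)/sin δ ≈ 0.580.
p = a·p₁ + b·p₂ ≈ (0.611, -0.072, 0.788); φ = arcsin(p_z) ≈ 52.00°, λ = atan2(p_y, p_x) ≈ -6.74°.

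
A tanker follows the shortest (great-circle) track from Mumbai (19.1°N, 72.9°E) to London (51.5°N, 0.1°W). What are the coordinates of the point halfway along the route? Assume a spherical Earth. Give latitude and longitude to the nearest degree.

From cos δ = sin φ₁ sin φ₂ + cos φ₁ cos φ₂ cos Δλ, the central angle is δ ≈ 1.128 rad (64.7°).
Interpolate at f = 1/2 with slerp weights a = sin((1−f)δ)/sin δ ≈ 0.592, b = sin(fδ)/sin δ ≈ 0.592.
p = a·p₁ + b·p₂ ≈ (0.533, 0.534, 0.657); φ = arcsin(p_z) ≈ 41.05°, λ = atan2(p_y, p_x) ≈ 45.05°.

≈ 41°N, 45°E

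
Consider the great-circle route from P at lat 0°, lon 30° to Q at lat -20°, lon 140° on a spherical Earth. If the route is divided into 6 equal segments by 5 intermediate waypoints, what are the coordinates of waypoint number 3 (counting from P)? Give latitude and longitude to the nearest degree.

Write both endpoints as unit vectors p₁, p₂ with components (cos φ cos λ, cos φ sin λ, sin φ).
The central angle between the endpoints is δ = arccos(p₁·p₂) ≈ 1.898 rad (108.7°).
Interpolate at f = 3/6 with slerp weights a = sin((1−f)δ)/sin δ ≈ 0.858, b = sin(fδ)/sin δ ≈ 0.858.
p = a·p₁ + b·p₂ ≈ (0.125, 0.948, -0.294); φ = arcsin(p_z) ≈ -17.07°, λ = atan2(p_y, p_x) ≈ 82.46°.

≈ lat -17°, lon 82°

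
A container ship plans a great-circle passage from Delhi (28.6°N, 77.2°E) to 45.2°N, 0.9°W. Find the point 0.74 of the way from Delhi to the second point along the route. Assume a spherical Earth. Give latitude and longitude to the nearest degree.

Convert each endpoint to a unit vector on the sphere (x = cos φ cos λ, y = cos φ sin λ, z = sin φ).
The central angle between the endpoints is δ = arccos(p₁·p₂) ≈ 1.085 rad (62.1°).
Interpolate at f = 0.74 with slerp weights a = sin((1−f)δ)/sin δ ≈ 0.315, b = sin(fδ)/sin δ ≈ 0.813.
p = a·p₁ + b·p₂ ≈ (0.634, 0.260, 0.728); φ = arcsin(p_z) ≈ 46.71°, λ = atan2(p_y, p_x) ≈ 22.32°.

≈ 47°N, 22°E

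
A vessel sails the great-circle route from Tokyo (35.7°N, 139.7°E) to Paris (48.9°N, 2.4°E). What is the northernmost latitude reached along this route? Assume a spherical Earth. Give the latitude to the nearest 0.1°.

The great circle lies in the plane with unit normal n̂ = (p₁ × p₂)/|p₁ × p₂|.
Here n̂_z ≈ -0.362; the vertex latitude is φ_max = arccos|n̂_z| ≈ 68.7°.
Check via Clairaut: cos φ_max = |cos φ₁| · sin C = cos(35.7°)·sin(26.5°) ≈ 0.362, again giving ≈ 68.7°.

≈ 68.7°N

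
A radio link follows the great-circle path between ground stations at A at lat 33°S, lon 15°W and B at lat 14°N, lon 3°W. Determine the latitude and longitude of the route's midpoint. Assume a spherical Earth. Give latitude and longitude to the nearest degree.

≈ lat 10°S, lon 9°W

Write both endpoints as unit vectors p₁, p₂ with components (cos φ cos λ, cos φ sin λ, sin φ).
The central angle between the endpoints is δ = arccos(p₁·p₂) ≈ 0.844 rad (48.4°).
Interpolate at f = 1/2 with slerp weights a = sin((1−f)δ)/sin δ ≈ 0.548, b = sin(fδ)/sin δ ≈ 0.548.
p = a·p₁ + b·p₂ ≈ (0.975, -0.147, -0.166); φ = arcsin(p_z) ≈ -9.55°, λ = atan2(p_y, p_x) ≈ -8.56°.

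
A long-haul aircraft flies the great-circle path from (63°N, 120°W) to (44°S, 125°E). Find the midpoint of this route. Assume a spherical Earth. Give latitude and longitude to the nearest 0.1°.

≈ (16.4°N, 163.0°E)

Convert each endpoint to a unit vector on the sphere (x = cos φ cos λ, y = cos φ sin λ, z = sin φ).
The central angle between the endpoints is δ = arccos(p₁·p₂) ≈ 2.429 rad (139.2°).
Interpolate at f = 1/2 with slerp weights a = sin((1−f)δ)/sin δ ≈ 1.434, b = sin(fδ)/sin δ ≈ 1.434.
p = a·p₁ + b·p₂ ≈ (-0.917, 0.281, 0.282); φ = arcsin(p_z) ≈ 16.36°, λ = atan2(p_y, p_x) ≈ 162.96°.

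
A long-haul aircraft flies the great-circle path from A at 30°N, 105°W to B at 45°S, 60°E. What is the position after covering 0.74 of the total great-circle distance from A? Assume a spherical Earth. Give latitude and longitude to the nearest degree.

From cos δ = sin φ₁ sin φ₂ + cos φ₁ cos φ₂ cos Δλ, the central angle is δ ≈ 2.809 rad (160.9°).
Interpolate at f = 0.74 with slerp weights a = sin((1−f)δ)/sin δ ≈ 2.041, b = sin(fδ)/sin δ ≈ 2.673.
p = a·p₁ + b·p₂ ≈ (0.488, -0.070, -0.870); φ = arcsin(p_z) ≈ -60.48°, λ = atan2(p_y, p_x) ≈ -8.14°.

≈ 60°S, 8°W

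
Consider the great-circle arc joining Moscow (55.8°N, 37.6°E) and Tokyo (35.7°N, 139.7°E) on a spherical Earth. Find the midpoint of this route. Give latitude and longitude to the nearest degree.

≈ (58°N, 101°E)

Convert each endpoint to a unit vector on the sphere (x = cos φ cos λ, y = cos φ sin λ, z = sin φ).
The central angle between the endpoints is δ = arccos(p₁·p₂) ≈ 1.173 rad (67.2°).
Interpolate at f = 1/2 with slerp weights a = sin((1−f)δ)/sin δ ≈ 0.600, b = sin(fδ)/sin δ ≈ 0.600.
p = a·p₁ + b·p₂ ≈ (-0.104, 0.521, 0.847); φ = arcsin(p_z) ≈ 57.88°, λ = atan2(p_y, p_x) ≈ 101.33°.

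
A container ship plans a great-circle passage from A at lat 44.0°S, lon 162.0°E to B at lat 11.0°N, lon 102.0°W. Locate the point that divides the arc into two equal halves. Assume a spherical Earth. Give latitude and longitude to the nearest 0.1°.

≈ lat 23.6°S, lon 140.3°W

Write both endpoints as unit vectors p₁, p₂ with components (cos φ cos λ, cos φ sin λ, sin φ).
The central angle between the endpoints is δ = arccos(p₁·p₂) ≈ 1.779 rad (101.9°).
Interpolate at f = 1/2 with slerp weights a = sin((1−f)δ)/sin δ ≈ 0.794, b = sin(fδ)/sin δ ≈ 0.794.
p = a·p₁ + b·p₂ ≈ (-0.705, -0.586, -0.400); φ = arcsin(p_z) ≈ -23.57°, λ = atan2(p_y, p_x) ≈ -140.28°.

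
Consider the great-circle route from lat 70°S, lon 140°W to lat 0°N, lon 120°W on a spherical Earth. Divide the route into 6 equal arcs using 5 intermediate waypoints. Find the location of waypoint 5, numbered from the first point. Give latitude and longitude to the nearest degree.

Convert each endpoint to a unit vector on the sphere (x = cos φ cos λ, y = cos φ sin λ, z = sin φ).
The central angle between the endpoints is δ = arccos(p₁·p₂) ≈ 1.244 rad (71.3°).
Interpolate at f = 5/6 with slerp weights a = sin((1−f)δ)/sin δ ≈ 0.217, b = sin(fδ)/sin δ ≈ 0.909.
p = a·p₁ + b·p₂ ≈ (-0.511, -0.835, -0.204); φ = arcsin(p_z) ≈ -11.78°, λ = atan2(p_y, p_x) ≈ -121.49°.

≈ lat 12°S, lon 121°W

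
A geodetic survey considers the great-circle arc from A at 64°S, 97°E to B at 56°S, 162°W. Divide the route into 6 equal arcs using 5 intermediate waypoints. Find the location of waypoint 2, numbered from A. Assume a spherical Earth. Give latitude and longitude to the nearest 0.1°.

≈ 70.2°S, 133.6°E

Write both endpoints as unit vectors p₁, p₂ with components (cos φ cos λ, cos φ sin λ, sin φ).
The central angle between the endpoints is δ = arccos(p₁·p₂) ≈ 0.798 rad (45.7°).
Interpolate at f = 2/6 with slerp weights a = sin((1−f)δ)/sin δ ≈ 0.708, b = sin(fδ)/sin δ ≈ 0.367.
p = a·p₁ + b·p₂ ≈ (-0.233, 0.245, -0.941); φ = arcsin(p_z) ≈ -70.24°, λ = atan2(p_y, p_x) ≈ 133.60°.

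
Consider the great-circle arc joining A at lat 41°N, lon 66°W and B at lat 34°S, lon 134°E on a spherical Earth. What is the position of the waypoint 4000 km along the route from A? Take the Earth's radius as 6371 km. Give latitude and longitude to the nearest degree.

The haversine formula gives a central angle δ ≈ 2.840 rad (162.7°) between the endpoints. The total great-circle distance is δ·R ≈ 2.840 × 6371 ≈ 18093 km, so the target fraction is f = 4000/18093 ≈ 0.221.
Interpolate at f ≈ 0.221 with slerp weights a = sin((1−f)δ)/sin δ ≈ 2.696, b = sin(fδ)/sin δ ≈ 1.976.
p = a·p₁ + b·p₂ ≈ (-0.311, -0.680, 0.664); φ = arcsin(p_z) ≈ 41.59°, λ = atan2(p_y, p_x) ≈ -114.53°.

≈ lat 42°N, lon 115°W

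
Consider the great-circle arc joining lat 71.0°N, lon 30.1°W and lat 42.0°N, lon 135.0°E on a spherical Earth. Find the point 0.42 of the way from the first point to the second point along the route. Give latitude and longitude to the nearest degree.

≈ lat 80°N, lon 116°E

From cos δ = sin φ₁ sin φ₂ + cos φ₁ cos φ₂ cos Δλ, the central angle is δ ≈ 1.161 rad (66.5°).
Interpolate at f = 0.42 with slerp weights a = sin((1−f)δ)/sin δ ≈ 0.680, b = sin(fδ)/sin δ ≈ 0.511.
p = a·p₁ + b·p₂ ≈ (-0.077, 0.157, 0.985); φ = arcsin(p_z) ≈ 79.91°, λ = atan2(p_y, p_x) ≈ 116.04°.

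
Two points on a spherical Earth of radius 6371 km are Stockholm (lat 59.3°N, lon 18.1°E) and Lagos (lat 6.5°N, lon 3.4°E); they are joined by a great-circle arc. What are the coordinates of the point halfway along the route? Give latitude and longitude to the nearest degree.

From cos δ = sin φ₁ sin φ₂ + cos φ₁ cos φ₂ cos Δλ, the central angle is δ ≈ 0.942 rad (54.0°).
Interpolate at f = 1/2 with slerp weights a = sin((1−f)δ)/sin δ ≈ 0.561, b = sin(fδ)/sin δ ≈ 0.561.
p = a·p₁ + b·p₂ ≈ (0.829, 0.122, 0.546); φ = arcsin(p_z) ≈ 33.09°, λ = atan2(p_y, p_x) ≈ 8.38°.

≈ lat 33°N, lon 8°E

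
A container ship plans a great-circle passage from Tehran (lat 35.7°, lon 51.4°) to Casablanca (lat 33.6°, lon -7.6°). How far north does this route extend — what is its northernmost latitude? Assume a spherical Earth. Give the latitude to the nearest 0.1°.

≈ 38.5°

The great circle lies in the plane with unit normal n̂ = (p₁ × p₂)/|p₁ × p₂|.
Here n̂_z ≈ -0.782; the vertex latitude is φ_max = arccos|n̂_z| ≈ 38.5°.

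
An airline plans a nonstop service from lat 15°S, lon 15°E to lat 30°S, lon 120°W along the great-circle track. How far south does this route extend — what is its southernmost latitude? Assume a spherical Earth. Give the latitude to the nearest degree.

≈ 48°S

The great circle lies in the plane with unit normal n̂ = (p₁ × p₂)/|p₁ × p₂|.
Here n̂_z ≈ -0.667; the vertex latitude is φ_max = arccos|n̂_z| ≈ 48.2°.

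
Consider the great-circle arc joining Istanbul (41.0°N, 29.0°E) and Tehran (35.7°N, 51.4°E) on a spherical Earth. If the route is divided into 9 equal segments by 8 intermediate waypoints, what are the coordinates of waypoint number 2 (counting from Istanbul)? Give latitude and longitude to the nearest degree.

Convert each endpoint to a unit vector on the sphere (x = cos φ cos λ, y = cos φ sin λ, z = sin φ).
The central angle between the endpoints is δ = arccos(p₁·p₂) ≈ 0.319 rad (18.3°).
Interpolate at f = 2/9 with slerp weights a = sin((1−f)δ)/sin δ ≈ 0.783, b = sin(fδ)/sin δ ≈ 0.226.
p = a·p₁ + b·p₂ ≈ (0.631, 0.430, 0.646); φ = arcsin(p_z) ≈ 40.20°, λ = atan2(p_y, p_x) ≈ 34.25°.

≈ 40°N, 34°E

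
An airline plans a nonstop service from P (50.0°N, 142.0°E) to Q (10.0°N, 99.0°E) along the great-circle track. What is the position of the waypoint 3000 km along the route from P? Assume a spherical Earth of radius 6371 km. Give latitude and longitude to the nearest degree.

≈ (32°N, 116°E)

The haversine formula gives a central angle δ ≈ 0.932 rad (53.4°) between the endpoints. The total great-circle distance is δ·R ≈ 0.932 × 6371 ≈ 5940 km, so the target fraction is f = 3000/5940 ≈ 0.505.
Interpolate at f ≈ 0.505 with slerp weights a = sin((1−f)δ)/sin δ ≈ 0.554, b = sin(fδ)/sin δ ≈ 0.565.
p = a·p₁ + b·p₂ ≈ (-0.368, 0.769, 0.523); φ = arcsin(p_z) ≈ 31.52°, λ = atan2(p_y, p_x) ≈ 115.57°.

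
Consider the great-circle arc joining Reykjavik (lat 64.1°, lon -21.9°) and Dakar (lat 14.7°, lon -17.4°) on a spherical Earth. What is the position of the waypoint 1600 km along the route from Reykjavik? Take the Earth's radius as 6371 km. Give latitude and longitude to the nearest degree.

Convert each endpoint to a unit vector on the sphere (x = cos φ cos λ, y = cos φ sin λ, z = sin φ).
The central angle between the endpoints is δ = arccos(p₁·p₂) ≈ 0.864 rad (49.5°). The total great-circle distance is δ·R ≈ 0.864 × 6371 ≈ 5504 km, so the target fraction is f = 1600/5504 ≈ 0.291.
Interpolate at f ≈ 0.291 with slerp weights a = sin((1−f)δ)/sin δ ≈ 0.756, b = sin(fδ)/sin δ ≈ 0.327.
p = a·p₁ + b·p₂ ≈ (0.608, -0.218, 0.763); φ = arcsin(p_z) ≈ 49.76°, λ = atan2(p_y, p_x) ≈ -19.70°.

≈ lat 50°, lon -20°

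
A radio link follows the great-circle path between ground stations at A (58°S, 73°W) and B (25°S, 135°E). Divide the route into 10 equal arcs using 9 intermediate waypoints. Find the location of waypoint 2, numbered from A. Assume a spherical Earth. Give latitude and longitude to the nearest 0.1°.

≈ (73.2°S, 101.2°W)

Convert each endpoint to a unit vector on the sphere (x = cos φ cos λ, y = cos φ sin λ, z = sin φ).
The central angle between the endpoints is δ = arccos(p₁·p₂) ≈ 1.636 rad (93.8°).
Interpolate at f = 2/10 with slerp weights a = sin((1−f)δ)/sin δ ≈ 0.968, b = sin(fδ)/sin δ ≈ 0.322.
p = a·p₁ + b·p₂ ≈ (-0.056, -0.284, -0.957); φ = arcsin(p_z) ≈ -73.16°, λ = atan2(p_y, p_x) ≈ -101.24°.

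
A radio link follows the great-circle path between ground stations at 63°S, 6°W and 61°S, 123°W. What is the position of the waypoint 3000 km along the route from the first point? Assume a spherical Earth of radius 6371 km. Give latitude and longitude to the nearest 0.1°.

≈ 73.8°S, 79.8°W

Write both endpoints as unit vectors p₁, p₂ with components (cos φ cos λ, cos φ sin λ, sin φ).
The central angle between the endpoints is δ = arccos(p₁·p₂) ≈ 0.824 rad (47.2°). The total great-circle distance is δ·R ≈ 0.824 × 6371 ≈ 5249 km, so the target fraction is f = 3000/5249 ≈ 0.572.
Interpolate at f ≈ 0.572 with slerp weights a = sin((1−f)δ)/sin δ ≈ 0.471, b = sin(fδ)/sin δ ≈ 0.618.
p = a·p₁ + b·p₂ ≈ (0.049, -0.274, -0.961); φ = arcsin(p_z) ≈ -73.85°, λ = atan2(p_y, p_x) ≈ -79.76°.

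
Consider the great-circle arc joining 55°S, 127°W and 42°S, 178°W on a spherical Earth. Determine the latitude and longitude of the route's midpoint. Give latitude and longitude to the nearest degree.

≈ 51°S, 156°W

From cos δ = sin φ₁ sin φ₂ + cos φ₁ cos φ₂ cos Δλ, the central angle is δ ≈ 0.616 rad (35.3°).
Interpolate at f = 1/2 with slerp weights a = sin((1−f)δ)/sin δ ≈ 0.525, b = sin(fδ)/sin δ ≈ 0.525.
p = a·p₁ + b·p₂ ≈ (-0.571, -0.254, -0.781); φ = arcsin(p_z) ≈ -51.34°, λ = atan2(p_y, p_x) ≈ -156.01°.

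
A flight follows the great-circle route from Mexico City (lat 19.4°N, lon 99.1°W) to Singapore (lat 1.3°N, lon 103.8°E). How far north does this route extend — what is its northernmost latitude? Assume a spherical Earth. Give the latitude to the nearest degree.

≈ 44°N

The great circle lies in the plane with unit normal n̂ = (p₁ × p₂)/|p₁ × p₂|.
Here n̂_z ≈ -0.722; the vertex latitude is φ_max = arccos|n̂_z| ≈ 43.8°.
Check via Clairaut: cos φ_max = |cos φ₁| · sin C = cos(19.4°)·sin(49.9°) ≈ 0.722, again giving ≈ 43.8°.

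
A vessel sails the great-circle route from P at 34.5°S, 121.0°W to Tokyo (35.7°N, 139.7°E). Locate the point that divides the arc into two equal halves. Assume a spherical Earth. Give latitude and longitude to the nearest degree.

≈ 1°N, 170°W

Convert each endpoint to a unit vector on the sphere (x = cos φ cos λ, y = cos φ sin λ, z = sin φ).
The central angle between the endpoints is δ = arccos(p₁·p₂) ≈ 2.025 rad (116.0°).
Interpolate at f = 1/2 with slerp weights a = sin((1−f)δ)/sin δ ≈ 0.944, b = sin(fδ)/sin δ ≈ 0.944.
p = a·p₁ + b·p₂ ≈ (-0.985, -0.171, 0.016); φ = arcsin(p_z) ≈ 0.93°, λ = atan2(p_y, p_x) ≈ -170.15°.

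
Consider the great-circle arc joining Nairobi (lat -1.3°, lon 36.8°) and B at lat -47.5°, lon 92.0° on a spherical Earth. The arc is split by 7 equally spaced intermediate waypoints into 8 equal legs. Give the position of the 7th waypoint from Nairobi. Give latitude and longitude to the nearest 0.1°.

Convert each endpoint to a unit vector on the sphere (x = cos φ cos λ, y = cos φ sin λ, z = sin φ).
The central angle between the endpoints is δ = arccos(p₁·p₂) ≈ 1.157 rad (66.3°).
Interpolate at f = 7/8 with slerp weights a = sin((1−f)δ)/sin δ ≈ 0.157, b = sin(fδ)/sin δ ≈ 0.926.
p = a·p₁ + b·p₂ ≈ (0.104, 0.720, -0.686); φ = arcsin(p_z) ≈ -43.35°, λ = atan2(p_y, p_x) ≈ 81.76°.

≈ lat -43.4°, lon 81.8°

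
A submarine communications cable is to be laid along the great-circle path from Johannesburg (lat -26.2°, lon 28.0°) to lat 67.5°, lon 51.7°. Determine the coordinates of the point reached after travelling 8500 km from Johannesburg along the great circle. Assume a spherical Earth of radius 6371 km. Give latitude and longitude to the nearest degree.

≈ lat 49°, lon 41°

Convert each endpoint to a unit vector on the sphere (x = cos φ cos λ, y = cos φ sin λ, z = sin φ).
The central angle between the endpoints is δ = arccos(p₁·p₂) ≈ 1.664 rad (95.4°). The total great-circle distance is δ·R ≈ 1.664 × 6371 ≈ 10604 km, so the target fraction is f = 8500/10604 ≈ 0.802.
Interpolate at f ≈ 0.802 with slerp weights a = sin((1−f)δ)/sin δ ≈ 0.326, b = sin(fδ)/sin δ ≈ 0.976.
p = a·p₁ + b·p₂ ≈ (0.490, 0.430, 0.758); φ = arcsin(p_z) ≈ 49.31°, λ = atan2(p_y, p_x) ≈ 41.32°.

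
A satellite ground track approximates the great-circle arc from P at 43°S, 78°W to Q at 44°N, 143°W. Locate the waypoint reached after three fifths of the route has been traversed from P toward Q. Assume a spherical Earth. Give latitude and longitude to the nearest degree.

Write both endpoints as unit vectors p₁, p₂ with components (cos φ cos λ, cos φ sin λ, sin φ).
The central angle between the endpoints is δ = arccos(p₁·p₂) ≈ 1.825 rad (104.6°).
Interpolate at f = 3/5 with slerp weights a = sin((1−f)δ)/sin δ ≈ 0.689, b = sin(fδ)/sin δ ≈ 0.918.
p = a·p₁ + b·p₂ ≈ (-0.423, -0.890, 0.168); φ = arcsin(p_z) ≈ 9.68°, λ = atan2(p_y, p_x) ≈ -115.40°.

≈ 10°N, 115°W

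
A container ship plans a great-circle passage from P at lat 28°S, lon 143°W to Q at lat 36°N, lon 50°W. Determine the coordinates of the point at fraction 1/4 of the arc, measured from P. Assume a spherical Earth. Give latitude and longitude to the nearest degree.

≈ lat 12°S, lon 120°W

From cos δ = sin φ₁ sin φ₂ + cos φ₁ cos φ₂ cos Δλ, the central angle is δ ≈ 1.889 rad (108.3°).
Interpolate at f = 1/4 with slerp weights a = sin((1−f)δ)/sin δ ≈ 1.041, b = sin(fδ)/sin δ ≈ 0.479.
p = a·p₁ + b·p₂ ≈ (-0.485, -0.850, -0.207); φ = arcsin(p_z) ≈ -11.94°, λ = atan2(p_y, p_x) ≈ -119.69°.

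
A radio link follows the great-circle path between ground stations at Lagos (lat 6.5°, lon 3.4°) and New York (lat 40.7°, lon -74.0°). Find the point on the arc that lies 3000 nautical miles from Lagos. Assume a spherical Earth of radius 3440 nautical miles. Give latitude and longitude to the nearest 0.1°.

The haversine formula gives a central angle δ ≈ 1.330 rad (76.2°) between the endpoints. The total great-circle distance is δ·R ≈ 1.330 × 3440 ≈ 4576 nmi, so the target fraction is f = 3000/4576 ≈ 0.656.
Interpolate at f ≈ 0.656 with slerp weights a = sin((1−f)δ)/sin δ ≈ 0.455, b = sin(fδ)/sin δ ≈ 0.788.
p = a·p₁ + b·p₂ ≈ (0.617, -0.548, 0.566); φ = arcsin(p_z) ≈ 34.45°, λ = atan2(p_y, p_x) ≈ -41.62°.

≈ lat 34.4°, lon -41.6°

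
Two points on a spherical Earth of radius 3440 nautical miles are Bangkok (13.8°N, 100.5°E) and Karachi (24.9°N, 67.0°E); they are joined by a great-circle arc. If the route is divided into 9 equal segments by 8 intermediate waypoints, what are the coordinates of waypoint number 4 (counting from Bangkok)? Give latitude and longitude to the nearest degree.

≈ 20°N, 86°E

The haversine formula gives a central angle δ ≈ 0.583 rad (33.4°) between the endpoints.
Interpolate at f = 4/9 with slerp weights a = sin((1−f)δ)/sin δ ≈ 0.578, b = sin(fδ)/sin δ ≈ 0.465.
p = a·p₁ + b·p₂ ≈ (0.063, 0.941, 0.334); φ = arcsin(p_z) ≈ 19.50°, λ = atan2(p_y, p_x) ≈ 86.19°.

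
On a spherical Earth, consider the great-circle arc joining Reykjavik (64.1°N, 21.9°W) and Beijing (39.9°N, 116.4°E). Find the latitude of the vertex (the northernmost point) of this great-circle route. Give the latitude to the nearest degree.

The great circle lies in the plane with unit normal n̂ = (p₁ × p₂)/|p₁ × p₂|.
Here n̂_z ≈ +0.236; the vertex latitude is φ_max = arccos|n̂_z| ≈ 76.4°.

≈ 76°N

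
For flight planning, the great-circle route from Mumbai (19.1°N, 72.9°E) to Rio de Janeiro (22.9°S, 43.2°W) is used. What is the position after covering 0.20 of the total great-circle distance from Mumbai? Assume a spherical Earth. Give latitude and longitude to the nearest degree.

Write both endpoints as unit vectors p₁, p₂ with components (cos φ cos λ, cos φ sin λ, sin φ).
The central angle between the endpoints is δ = arccos(p₁·p₂) ≈ 2.106 rad (120.7°).
Interpolate at f = 0.20 with slerp weights a = sin((1−f)δ)/sin δ ≈ 1.155, b = sin(fδ)/sin δ ≈ 0.475.
p = a·p₁ + b·p₂ ≈ (0.640, 0.744, 0.193); φ = arcsin(p_z) ≈ 11.13°, λ = atan2(p_y, p_x) ≈ 49.27°.

≈ 11°N, 49°E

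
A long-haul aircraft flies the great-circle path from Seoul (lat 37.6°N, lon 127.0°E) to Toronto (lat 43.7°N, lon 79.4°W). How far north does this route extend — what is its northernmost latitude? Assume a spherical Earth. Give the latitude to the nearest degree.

≈ 75°N

The great circle lies in the plane with unit normal n̂ = (p₁ × p₂)/|p₁ × p₂|.
Here n̂_z ≈ +0.256; the vertex latitude is φ_max = arccos|n̂_z| ≈ 75.2°.
Check via Clairaut: cos φ_max = |cos φ₁| · sin C = cos(37.6°)·sin(18.8°) ≈ 0.256, again giving ≈ 75.2°.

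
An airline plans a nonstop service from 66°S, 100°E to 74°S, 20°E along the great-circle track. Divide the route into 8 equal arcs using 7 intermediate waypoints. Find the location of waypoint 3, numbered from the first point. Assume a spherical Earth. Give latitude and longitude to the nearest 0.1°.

≈ 72.7°S, 79.3°E

Write both endpoints as unit vectors p₁, p₂ with components (cos φ cos λ, cos φ sin λ, sin φ).
The central angle between the endpoints is δ = arccos(p₁·p₂) ≈ 0.456 rad (26.2°).
Interpolate at f = 3/8 with slerp weights a = sin((1−f)δ)/sin δ ≈ 0.638, b = sin(fδ)/sin δ ≈ 0.386.
p = a·p₁ + b·p₂ ≈ (0.055, 0.292, -0.955); φ = arcsin(p_z) ≈ -72.70°, λ = atan2(p_y, p_x) ≈ 79.34°.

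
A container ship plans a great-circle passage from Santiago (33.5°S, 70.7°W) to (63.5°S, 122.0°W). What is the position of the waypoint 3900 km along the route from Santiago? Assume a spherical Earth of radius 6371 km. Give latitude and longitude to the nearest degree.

≈ (60°S, 106°W)

The haversine formula gives a central angle δ ≈ 0.757 rad (43.4°) between the endpoints. The total great-circle distance is δ·R ≈ 0.757 × 6371 ≈ 4826 km, so the target fraction is f = 3900/4826 ≈ 0.808.
Interpolate at f ≈ 0.808 with slerp weights a = sin((1−f)δ)/sin δ ≈ 0.211, b = sin(fδ)/sin δ ≈ 0.836.
p = a·p₁ + b·p₂ ≈ (-0.140, -0.482, -0.865); φ = arcsin(p_z) ≈ -59.86°, λ = atan2(p_y, p_x) ≈ -106.15°.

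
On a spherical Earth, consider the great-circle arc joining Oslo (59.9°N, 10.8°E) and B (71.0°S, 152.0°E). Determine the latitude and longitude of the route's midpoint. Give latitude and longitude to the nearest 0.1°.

≈ (14.1°S, 50.3°E)

The haversine formula gives a central angle δ ≈ 2.809 rad (161.0°) between the endpoints.
Interpolate at f = 1/2 with slerp weights a = sin((1−f)δ)/sin δ ≈ 3.022, b = sin(fδ)/sin δ ≈ 3.022.
p = a·p₁ + b·p₂ ≈ (0.620, 0.746, -0.243); φ = arcsin(p_z) ≈ -14.06°, λ = atan2(p_y, p_x) ≈ 50.26°.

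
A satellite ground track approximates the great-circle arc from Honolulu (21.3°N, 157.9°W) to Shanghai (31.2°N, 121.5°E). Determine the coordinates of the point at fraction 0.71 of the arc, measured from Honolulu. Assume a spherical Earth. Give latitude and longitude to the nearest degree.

From cos δ = sin φ₁ sin φ₂ + cos φ₁ cos φ₂ cos Δλ, the central angle is δ ≈ 1.247 rad (71.4°).
Interpolate at f = 0.71 with slerp weights a = sin((1−f)δ)/sin δ ≈ 0.373, b = sin(fδ)/sin δ ≈ 0.817.
p = a·p₁ + b·p₂ ≈ (-0.687, 0.465, 0.559); φ = arcsin(p_z) ≈ 33.96°, λ = atan2(p_y, p_x) ≈ 145.93°.

≈ (34°N, 146°E)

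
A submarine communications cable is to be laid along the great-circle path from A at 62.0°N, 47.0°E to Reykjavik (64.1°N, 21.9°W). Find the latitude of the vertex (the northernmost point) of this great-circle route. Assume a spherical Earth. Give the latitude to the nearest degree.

The great circle lies in the plane with unit normal n̂ = (p₁ × p₂)/|p₁ × p₂|.
Here n̂_z ≈ -0.385; the vertex latitude is φ_max = arccos|n̂_z| ≈ 67.3°.
Check via Clairaut: cos φ_max = |cos φ₁| · sin C = cos(62.0°)·sin(55.2°) ≈ 0.385, again giving ≈ 67.3°.

≈ 67°N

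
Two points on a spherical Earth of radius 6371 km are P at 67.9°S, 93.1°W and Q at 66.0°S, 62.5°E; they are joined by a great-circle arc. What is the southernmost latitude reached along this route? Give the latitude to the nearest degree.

≈ 85°S

The great circle lies in the plane with unit normal n̂ = (p₁ × p₂)/|p₁ × p₂|.
Here n̂_z ≈ +0.089; the vertex latitude is φ_max = arccos|n̂_z| ≈ 84.9°.
Check via Clairaut: cos φ_max = |cos φ₁| · sin C = cos(67.9°)·sin(166.3°) ≈ 0.089, again giving ≈ 84.9°.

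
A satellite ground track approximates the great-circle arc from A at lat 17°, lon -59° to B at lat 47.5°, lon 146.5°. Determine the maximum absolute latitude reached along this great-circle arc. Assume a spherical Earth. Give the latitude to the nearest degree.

≈ 73°

The great circle lies in the plane with unit normal n̂ = (p₁ × p₂)/|p₁ × p₂|.
Here n̂_z ≈ -0.299; the vertex latitude is φ_max = arccos|n̂_z| ≈ 72.6°.
Check via Clairaut: cos φ_max = |cos φ₁| · sin C = cos(17.0°)·sin(18.2°) ≈ 0.299, again giving ≈ 72.6°.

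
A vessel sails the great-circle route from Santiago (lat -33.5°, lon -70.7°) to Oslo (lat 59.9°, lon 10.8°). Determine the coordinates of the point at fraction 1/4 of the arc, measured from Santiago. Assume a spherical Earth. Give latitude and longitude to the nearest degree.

≈ lat -9°, lon -55°

The haversine formula gives a central angle δ ≈ 2.000 rad (114.6°) between the endpoints.
Interpolate at f = 1/4 with slerp weights a = sin((1−f)δ)/sin δ ≈ 1.097, b = sin(fδ)/sin δ ≈ 0.527.
p = a·p₁ + b·p₂ ≈ (0.562, -0.814, -0.149); φ = arcsin(p_z) ≈ -8.59°, λ = atan2(p_y, p_x) ≈ -55.37°.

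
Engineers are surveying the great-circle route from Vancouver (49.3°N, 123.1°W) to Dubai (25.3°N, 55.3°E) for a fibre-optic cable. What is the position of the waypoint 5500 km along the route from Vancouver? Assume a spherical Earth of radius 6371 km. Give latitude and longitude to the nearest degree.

The haversine formula gives a central angle δ ≈ 1.839 rad (105.4°) between the endpoints. The total great-circle distance is δ·R ≈ 1.839 × 6371 ≈ 11718 km, so the target fraction is f = 5500/11718 ≈ 0.469.
Interpolate at f ≈ 0.469 with slerp weights a = sin((1−f)δ)/sin δ ≈ 0.859, b = sin(fδ)/sin δ ≈ 0.788.
p = a·p₁ + b·p₂ ≈ (0.100, 0.117, 0.988); φ = arcsin(p_z) ≈ 81.17°, λ = atan2(p_y, p_x) ≈ 49.45°.

≈ 81°N, 49°E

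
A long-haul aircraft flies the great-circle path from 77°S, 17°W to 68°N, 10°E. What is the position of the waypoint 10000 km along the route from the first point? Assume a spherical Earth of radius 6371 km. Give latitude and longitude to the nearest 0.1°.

≈ 12.3°N, 1.1°E

Write both endpoints as unit vectors p₁, p₂ with components (cos φ cos λ, cos φ sin λ, sin φ).
The central angle between the endpoints is δ = arccos(p₁·p₂) ≈ 2.547 rad (145.9°). The total great-circle distance is δ·R ≈ 2.547 × 6371 ≈ 16226 km, so the target fraction is f = 10000/16226 ≈ 0.616.
Interpolate at f ≈ 0.616 with slerp weights a = sin((1−f)δ)/sin δ ≈ 1.480, b = sin(fδ)/sin δ ≈ 1.785.
p = a·p₁ + b·p₂ ≈ (0.977, 0.019, 0.213); φ = arcsin(p_z) ≈ 12.31°, λ = atan2(p_y, p_x) ≈ 1.10°.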